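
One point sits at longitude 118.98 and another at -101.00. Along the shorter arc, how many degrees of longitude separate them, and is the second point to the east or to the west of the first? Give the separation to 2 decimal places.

140.02° east

Raw difference: -101.00 − 118.98 = -219.98°.
Normalise into (−180°, 180°]: -219.98° + 360° = 140.02°.
Positive ⇒ the second point lies to the east; separation 140.02°.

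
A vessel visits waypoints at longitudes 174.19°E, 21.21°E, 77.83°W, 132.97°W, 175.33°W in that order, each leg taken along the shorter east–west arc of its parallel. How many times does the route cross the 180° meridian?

0

Leg 1: +174.19° → +21.21°, shortest Δλ = -152.98° (west) — does not cross 180°.
Leg 2: +21.21° → -77.83°, shortest Δλ = -99.04° (west) — does not cross 180°.
Leg 3: -77.83° → -132.97°, shortest Δλ = -55.14° (west) — does not cross 180°.
Leg 4: -132.97° → -175.33°, shortest Δλ = -42.36° (west) — does not cross 180°.
Total crossings: 0.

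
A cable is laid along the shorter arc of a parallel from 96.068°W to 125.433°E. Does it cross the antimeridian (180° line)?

Naïve |125.433 − -96.068| = 221.501° > 180°, so the shorter arc goes the other way round — across 180°.
Signed shortest Δλ = ((125.433 − -96.068 + 180) mod 360) − 180 = -138.499°.
Going west by 138.499° from -96.068° passes through 180° before reaching +125.433°.

Yes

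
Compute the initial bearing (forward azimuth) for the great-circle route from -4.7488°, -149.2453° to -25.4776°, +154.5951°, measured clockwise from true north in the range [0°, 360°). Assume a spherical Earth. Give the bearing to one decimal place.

Δλ = 154.5951 − -149.2453 = 303.8404°; wrapped into (−180°, 180°]: -56.1596°.
θ = atan2( sin Δλ · cos φ₂ , cos φ₁ · sin φ₂ − sin φ₁ · cos φ₂ · cos Δλ )
  = atan2(-0.74982, -0.38706) = -117.303° → normalised to [0°, 360°): 242.697°.

242.7°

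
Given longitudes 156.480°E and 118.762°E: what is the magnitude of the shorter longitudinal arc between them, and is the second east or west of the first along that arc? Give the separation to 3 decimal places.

37.718° west

Raw difference: 118.762 − 156.480 = -37.718°.
Normalise into (−180°, 180°]: -37.718° stays -37.718°.
Negative ⇒ the second point lies to the west; separation 37.718°.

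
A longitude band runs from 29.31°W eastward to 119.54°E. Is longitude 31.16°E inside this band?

Band width going east from -29.31° to +119.54°: ((119.54 − -29.31) mod 360) = 148.85°.
Offset of +31.16° east of the west edge: ((31.16 − -29.31) mod 360) = 60.47°.
60.47° ≤ 148.85° ⇒ inside.

Yes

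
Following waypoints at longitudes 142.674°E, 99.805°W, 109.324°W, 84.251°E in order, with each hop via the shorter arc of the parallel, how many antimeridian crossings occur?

Leg 1: +142.674° → -99.805°, shortest Δλ = 117.521° (east) — crosses 180°.
Leg 2: -99.805° → -109.324°, shortest Δλ = -9.519° (west) — does not cross 180°.
Leg 3: -109.324° → +84.251°, shortest Δλ = -166.425° (west) — crosses 180°.
Total crossings: 2.

2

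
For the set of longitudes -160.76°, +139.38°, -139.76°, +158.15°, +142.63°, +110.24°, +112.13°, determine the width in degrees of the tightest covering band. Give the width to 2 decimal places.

110.00°

Sort the longitudes: -160.76°, -139.76°, +110.24°, +112.13°, +139.38°, +142.63°, +158.15°.
Eastward gaps between consecutive values (wrapping around): 21.00°, 250.00°, 1.89°, 27.25°, 3.25°, 15.52°, 41.09°.
Largest gap = 250.00° ⇒ minimal covering band is its complement: 360° − 250.00° = 110.00°.
Band runs from +110.24° eastward to -139.76°, crossing the antimeridian.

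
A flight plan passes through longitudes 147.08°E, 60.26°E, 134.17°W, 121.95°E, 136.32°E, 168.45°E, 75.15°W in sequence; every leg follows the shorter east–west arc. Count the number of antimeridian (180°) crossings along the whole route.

Leg 1: +147.08° → +60.26°, shortest Δλ = -86.82° (west) — does not cross 180°.
Leg 2: +60.26° → -134.17°, shortest Δλ = 165.57° (east) — crosses 180°.
Leg 3: -134.17° → +121.95°, shortest Δλ = -103.88° (west) — crosses 180°.
Leg 4: +121.95° → +136.32°, shortest Δλ = 14.37° (east) — does not cross 180°.
Leg 5: +136.32° → +168.45°, shortest Δλ = 32.13° (east) — does not cross 180°.
Leg 6: +168.45° → -75.15°, shortest Δλ = 116.4° (east) — crosses 180°.
Total crossings: 3.

3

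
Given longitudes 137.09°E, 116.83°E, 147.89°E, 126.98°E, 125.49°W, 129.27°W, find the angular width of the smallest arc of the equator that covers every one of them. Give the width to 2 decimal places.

117.68°

Sort the longitudes: -129.27°, -125.49°, +116.83°, +126.98°, +137.09°, +147.89°.
Eastward gaps between consecutive values (wrapping around): 3.78°, 242.32°, 10.15°, 10.11°, 10.80°, 82.84°.
Largest gap = 242.32° ⇒ minimal covering band is its complement: 360° − 242.32° = 117.68°.
Band runs from +116.83° eastward to -125.49°, crossing the antimeridian.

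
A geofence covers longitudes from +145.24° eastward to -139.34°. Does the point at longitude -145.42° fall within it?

Band width going east from +145.24° to -139.34°: ((-139.34 − 145.24) mod 360) = 75.42°.
Offset of -145.42° east of the west edge: ((-145.42 − 145.24) mod 360) = 69.34°.
69.34° ≤ 75.42° ⇒ inside.

Yes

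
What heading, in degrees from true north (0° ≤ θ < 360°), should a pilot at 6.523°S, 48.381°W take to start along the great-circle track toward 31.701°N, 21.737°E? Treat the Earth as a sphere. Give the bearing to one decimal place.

Δλ = 21.737 − -48.381 = 70.118°.
θ = atan2( sin Δλ · cos φ₂ , cos φ₁ · sin φ₂ − sin φ₁ · cos φ₂ · cos Δλ )
  = atan2(0.80009, 0.55495) = 55.254° → normalised to [0°, 360°): 55.254°.

55.3°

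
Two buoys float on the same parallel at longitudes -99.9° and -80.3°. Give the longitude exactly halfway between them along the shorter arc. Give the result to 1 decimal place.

-90.1°

Signed shortest Δλ from -99.9° to -80.3° is +19.6°.
Midpoint longitude = -99.9° + (+19.6°)/2 = -99.9° + 9.8° = -90.1°.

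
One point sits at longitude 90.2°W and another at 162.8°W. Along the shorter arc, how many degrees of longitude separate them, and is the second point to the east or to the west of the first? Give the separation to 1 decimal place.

72.6° west

Raw difference: -162.8 − -90.2 = -72.6°.
Normalise into (−180°, 180°]: -72.6° stays -72.6°.
Negative ⇒ the second point lies to the west; separation 72.6°.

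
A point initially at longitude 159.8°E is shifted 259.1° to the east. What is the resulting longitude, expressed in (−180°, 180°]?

58.9°E

Start at +159.8°; shift +259.1° → +418.9°.
+418.9° lies outside (−180°, 180°]; subtract 360° → +58.9°.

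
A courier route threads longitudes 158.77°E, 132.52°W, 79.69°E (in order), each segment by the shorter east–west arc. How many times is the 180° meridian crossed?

2

Leg 1: +158.77° → -132.52°, shortest Δλ = 68.71° (east) — crosses 180°.
Leg 2: -132.52° → +79.69°, shortest Δλ = -147.79° (west) — crosses 180°.
Total crossings: 2.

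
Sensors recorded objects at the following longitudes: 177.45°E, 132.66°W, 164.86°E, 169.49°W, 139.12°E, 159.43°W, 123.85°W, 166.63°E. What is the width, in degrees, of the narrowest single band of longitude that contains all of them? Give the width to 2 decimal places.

Sort the longitudes: -169.49°, -159.43°, -132.66°, -123.85°, +139.12°, +164.86°, +166.63°, +177.45°.
Eastward gaps between consecutive values (wrapping around): 10.06°, 26.77°, 8.81°, 262.97°, 25.74°, 1.77°, 10.82°, 13.06°.
Largest gap = 262.97° ⇒ minimal covering band is its complement: 360° − 262.97° = 97.03°.
Band runs from +139.12° eastward to -123.85°, crossing the antimeridian.

97.03°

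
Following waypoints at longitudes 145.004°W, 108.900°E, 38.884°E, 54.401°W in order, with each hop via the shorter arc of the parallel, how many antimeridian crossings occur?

1

Leg 1: -145.004° → +108.900°, shortest Δλ = -106.096° (west) — crosses 180°.
Leg 2: +108.900° → +38.884°, shortest Δλ = -70.016° (west) — does not cross 180°.
Leg 3: +38.884° → -54.401°, shortest Δλ = -93.285° (west) — does not cross 180°.
Total crossings: 1.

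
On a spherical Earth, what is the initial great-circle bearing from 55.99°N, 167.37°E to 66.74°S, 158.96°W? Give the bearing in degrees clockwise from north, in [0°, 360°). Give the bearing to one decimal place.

Δλ = -158.96 − 167.37 = -326.33°; wrapped into (−180°, 180°]: 33.67°.
θ = atan2( sin Δλ · cos φ₂ , cos φ₁ · sin φ₂ − sin φ₁ · cos φ₂ · cos Δλ )
  = atan2(0.21894, -0.78631) = 164.441° → normalised to [0°, 360°): 164.441°.

164.4°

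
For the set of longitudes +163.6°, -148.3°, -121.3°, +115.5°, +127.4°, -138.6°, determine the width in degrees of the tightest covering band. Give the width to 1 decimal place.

Sort the longitudes: -148.3°, -138.6°, -121.3°, +115.5°, +127.4°, +163.6°.
Eastward gaps between consecutive values (wrapping around): 9.7°, 17.3°, 236.8°, 11.9°, 36.2°, 48.1°.
Largest gap = 236.8° ⇒ minimal covering band is its complement: 360° − 236.8° = 123.2°.
Band runs from +115.5° eastward to -121.3°, crossing the antimeridian.

123.2°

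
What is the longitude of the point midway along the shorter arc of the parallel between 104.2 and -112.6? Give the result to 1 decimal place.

+175.8°

Signed shortest Δλ from +104.2° to -112.6° is +143.2°.
Midpoint longitude = +104.2° + (+143.2°)/2 = +104.2° + 71.6° = +175.8°.
(The naïve average (+104.2 + -112.6)/2 = -4.2° is on the wrong side of the globe.)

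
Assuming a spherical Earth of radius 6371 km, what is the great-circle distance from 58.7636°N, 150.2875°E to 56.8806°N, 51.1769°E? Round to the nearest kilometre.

5319 km

Δλ = 51.1769 − 150.2875 = -99.1106°.
Δφ = 56.8806 − 58.7636 = -1.8830°.
a = sin²(Δφ/2) + cos φ₁ · cos φ₂ · sin²(Δλ/2) = 0.164372.
c = 2·atan2(√a, √(1−a)) = 0.83489 rad → d = 6371·c ≈ 5319.11 km.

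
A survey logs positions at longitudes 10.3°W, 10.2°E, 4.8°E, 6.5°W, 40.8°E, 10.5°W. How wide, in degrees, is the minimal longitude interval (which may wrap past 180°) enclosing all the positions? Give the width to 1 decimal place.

51.3°

Sort the longitudes: -10.5°, -10.3°, -6.5°, +4.8°, +10.2°, +40.8°.
Eastward gaps between consecutive values (wrapping around): 0.2°, 3.8°, 11.3°, 5.4°, 30.6°, 308.7°.
Largest gap = 308.7° ⇒ minimal covering band is its complement: 360° − 308.7° = 51.3°.
Band runs from -10.5° eastward to +40.8°.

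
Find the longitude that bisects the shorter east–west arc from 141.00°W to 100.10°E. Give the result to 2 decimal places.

159.55°E

Signed shortest Δλ from -141.00° to +100.10° is -118.90°.
Midpoint longitude = -141.00° + (-118.90°)/2 = -141.00° − 59.45° = -200.45°.
Normalise into (−180°, 180°]: +159.55°.
(The naïve average (-141.00 + +100.10)/2 = -20.45° is on the wrong side of the globe.)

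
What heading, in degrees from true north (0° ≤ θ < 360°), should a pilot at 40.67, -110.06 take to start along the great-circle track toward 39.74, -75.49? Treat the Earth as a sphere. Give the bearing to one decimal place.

Δλ = -75.49 − -110.06 = 34.57°.
θ = atan2( sin Δλ · cos φ₂ , cos φ₁ · sin φ₂ − sin φ₁ · cos φ₂ · cos Δλ )
  = atan2(0.43631, 0.07225) = 80.597° → normalised to [0°, 360°): 80.597°.

80.6°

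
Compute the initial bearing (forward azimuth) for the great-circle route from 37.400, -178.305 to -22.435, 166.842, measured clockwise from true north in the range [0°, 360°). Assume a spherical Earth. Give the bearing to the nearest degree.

Δλ = 166.842 − -178.305 = 345.147°; wrapped into (−180°, 180°]: -14.853°.
θ = atan2( sin Δλ · cos φ₂ , cos φ₁ · sin φ₂ − sin φ₁ · cos φ₂ · cos Δλ )
  = atan2(-0.23694, -0.84582) = -164.351° → normalised to [0°, 360°): 195.649°.

196°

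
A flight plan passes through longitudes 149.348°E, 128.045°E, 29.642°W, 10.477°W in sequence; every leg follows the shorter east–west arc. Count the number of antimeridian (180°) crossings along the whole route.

0

Leg 1: +149.348° → +128.045°, shortest Δλ = -21.303° (west) — does not cross 180°.
Leg 2: +128.045° → -29.642°, shortest Δλ = -157.687° (west) — does not cross 180°.
Leg 3: -29.642° → -10.477°, shortest Δλ = 19.165° (east) — does not cross 180°.
Total crossings: 0.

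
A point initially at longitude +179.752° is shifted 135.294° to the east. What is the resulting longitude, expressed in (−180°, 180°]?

-44.954°

Start at +179.752°; shift +135.294° → +315.046°.
+315.046° lies outside (−180°, 180°]; subtract 360° → -44.954°.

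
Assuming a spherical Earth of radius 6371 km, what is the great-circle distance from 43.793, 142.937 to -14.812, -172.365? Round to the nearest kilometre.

Δλ = -172.365 − 142.937 = -315.302°; wrapped into (−180°, 180°]: 44.698°.
Δφ = -14.812 − 43.793 = -58.605°.
a = sin²(Δφ/2) + cos φ₁ · cos φ₂ · sin²(Δλ/2) = 0.340434.
c = 2·atan2(√a, √(1−a)) = 1.24598 rad → d = 6371·c ≈ 7938.16 km.

7938 km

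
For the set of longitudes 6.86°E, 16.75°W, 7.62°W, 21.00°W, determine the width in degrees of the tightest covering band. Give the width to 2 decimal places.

Sort the longitudes: -21.00°, -16.75°, -7.62°, +6.86°.
Eastward gaps between consecutive values (wrapping around): 4.25°, 9.13°, 14.48°, 332.14°.
Largest gap = 332.14° ⇒ minimal covering band is its complement: 360° − 332.14° = 27.86°.
Band runs from -21.00° eastward to +6.86°.

27.86°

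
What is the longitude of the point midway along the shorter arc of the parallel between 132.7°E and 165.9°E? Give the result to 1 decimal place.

Signed shortest Δλ from +132.7° to +165.9° is +33.2°.
Midpoint longitude = +132.7° + (+33.2°)/2 = +132.7° + 16.6° = +149.3°.

149.3°E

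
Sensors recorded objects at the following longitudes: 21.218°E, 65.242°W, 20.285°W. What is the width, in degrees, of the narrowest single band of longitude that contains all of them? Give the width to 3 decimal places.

Sort the longitudes: -65.242°, -20.285°, +21.218°.
Eastward gaps between consecutive values (wrapping around): 44.957°, 41.503°, 273.540°.
Largest gap = 273.540° ⇒ minimal covering band is its complement: 360° − 273.540° = 86.460°.
Band runs from -65.242° eastward to +21.218°.

86.460°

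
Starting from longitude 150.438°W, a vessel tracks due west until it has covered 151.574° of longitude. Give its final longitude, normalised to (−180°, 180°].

57.988°E

Start at -150.438°; shift −151.574° → -302.012°.
-302.012° lies outside (−180°, 180°]; add 360° → +57.988°.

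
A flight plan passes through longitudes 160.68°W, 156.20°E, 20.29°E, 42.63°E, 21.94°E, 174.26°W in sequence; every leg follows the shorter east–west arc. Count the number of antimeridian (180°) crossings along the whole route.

Leg 1: -160.68° → +156.20°, shortest Δλ = -43.12° (west) — crosses 180°.
Leg 2: +156.20° → +20.29°, shortest Δλ = -135.91° (west) — does not cross 180°.
Leg 3: +20.29° → +42.63°, shortest Δλ = 22.34° (east) — does not cross 180°.
Leg 4: +42.63° → +21.94°, shortest Δλ = -20.69° (west) — does not cross 180°.
Leg 5: +21.94° → -174.26°, shortest Δλ = 163.8° (east) — crosses 180°.
Total crossings: 2.

2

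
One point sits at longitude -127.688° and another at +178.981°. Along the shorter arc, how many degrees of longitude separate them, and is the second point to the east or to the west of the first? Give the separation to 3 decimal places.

Raw difference: 178.981 − -127.688 = 306.669°.
Normalise into (−180°, 180°]: 306.669° − 360° = -53.331°.
Negative ⇒ the second point lies to the west; separation 53.331°.

53.331° west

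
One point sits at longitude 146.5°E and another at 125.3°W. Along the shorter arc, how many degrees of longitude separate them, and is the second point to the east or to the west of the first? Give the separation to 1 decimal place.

88.2° east

Raw difference: -125.3 − 146.5 = -271.8°.
Normalise into (−180°, 180°]: -271.8° + 360° = 88.2°.
Positive ⇒ the second point lies to the east; separation 88.2°.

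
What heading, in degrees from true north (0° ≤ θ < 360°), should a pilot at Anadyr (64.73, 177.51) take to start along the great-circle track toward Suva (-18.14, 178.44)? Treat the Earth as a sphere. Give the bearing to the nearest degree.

Δλ = 178.44 − 177.51 = 0.93°.
θ = atan2( sin Δλ · cos φ₂ , cos φ₁ · sin φ₂ − sin φ₁ · cos φ₂ · cos Δλ )
  = atan2(0.01542, -0.99215) = 179.109° → normalised to [0°, 360°): 179.109°.

179°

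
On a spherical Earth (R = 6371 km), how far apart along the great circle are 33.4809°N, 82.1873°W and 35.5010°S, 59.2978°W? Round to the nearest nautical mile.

Δλ = -59.2978 − -82.1873 = 22.8895°.
Δφ = -35.5010 − 33.4809 = -68.9819°.
a = sin²(Δφ/2) + cos φ₁ · cos φ₂ · sin²(Δλ/2) = 0.347403.
c = 2·atan2(√a, √(1−a)) = 1.26065 rad → d = 6371·c ≈ 8031.62 km ≈ 4336.73 nmi.

4337 nmi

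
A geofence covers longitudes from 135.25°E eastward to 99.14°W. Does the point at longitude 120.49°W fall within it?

Band width going east from +135.25° to -99.14°: ((-99.14 − 135.25) mod 360) = 125.61°.
Offset of -120.49° east of the west edge: ((-120.49 − 135.25) mod 360) = 104.26°.
104.26° ≤ 125.61° ⇒ inside.

Yes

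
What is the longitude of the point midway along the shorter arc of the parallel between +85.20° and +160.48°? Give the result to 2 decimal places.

Signed shortest Δλ from +85.20° to +160.48° is +75.28°.
Midpoint longitude = +85.20° + (+75.28°)/2 = +85.20° + 37.64° = +122.84°.

+122.84°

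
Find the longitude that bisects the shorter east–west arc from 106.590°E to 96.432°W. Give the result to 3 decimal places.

174.921°W

Signed shortest Δλ from +106.590° to -96.432° is +156.978°.
Midpoint longitude = +106.590° + (+156.978°)/2 = +106.590° + 78.489° = +185.079°.
Normalise into (−180°, 180°]: -174.921°.
(The naïve average (+106.590 + -96.432)/2 = 5.079° is on the wrong side of the globe.)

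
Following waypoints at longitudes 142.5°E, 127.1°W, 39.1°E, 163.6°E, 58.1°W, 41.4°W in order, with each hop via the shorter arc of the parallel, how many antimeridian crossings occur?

Leg 1: +142.5° → -127.1°, shortest Δλ = 90.4° (east) — crosses 180°.
Leg 2: -127.1° → +39.1°, shortest Δλ = 166.2° (east) — does not cross 180°.
Leg 3: +39.1° → +163.6°, shortest Δλ = 124.5° (east) — does not cross 180°.
Leg 4: +163.6° → -58.1°, shortest Δλ = 138.3° (east) — crosses 180°.
Leg 5: -58.1° → -41.4°, shortest Δλ = 16.7° (east) — does not cross 180°.
Total crossings: 2.

2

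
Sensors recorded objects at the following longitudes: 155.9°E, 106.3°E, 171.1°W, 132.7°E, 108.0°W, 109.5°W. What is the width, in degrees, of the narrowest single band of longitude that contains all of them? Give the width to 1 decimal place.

Sort the longitudes: -171.1°, -109.5°, -108.0°, +106.3°, +132.7°, +155.9°.
Eastward gaps between consecutive values (wrapping around): 61.6°, 1.5°, 214.3°, 26.4°, 23.2°, 33.0°.
Largest gap = 214.3° ⇒ minimal covering band is its complement: 360° − 214.3° = 145.7°.
Band runs from +106.3° eastward to -108.0°, crossing the antimeridian.

145.7°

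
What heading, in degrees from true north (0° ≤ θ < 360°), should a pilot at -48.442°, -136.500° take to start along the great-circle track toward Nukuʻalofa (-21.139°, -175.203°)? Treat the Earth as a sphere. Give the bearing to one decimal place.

297.6°

Δλ = -175.203 − -136.500 = -38.703°.
θ = atan2( sin Δλ · cos φ₂ , cos φ₁ · sin φ₂ − sin φ₁ · cos φ₂ · cos Δλ )
  = atan2(-0.58321, 0.30543) = -62.359° → normalised to [0°, 360°): 297.641°.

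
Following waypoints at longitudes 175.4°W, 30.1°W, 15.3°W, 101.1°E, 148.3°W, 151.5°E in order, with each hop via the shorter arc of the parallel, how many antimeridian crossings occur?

2

Leg 1: -175.4° → -30.1°, shortest Δλ = 145.3° (east) — does not cross 180°.
Leg 2: -30.1° → -15.3°, shortest Δλ = 14.8° (east) — does not cross 180°.
Leg 3: -15.3° → +101.1°, shortest Δλ = 116.4° (east) — does not cross 180°.
Leg 4: +101.1° → -148.3°, shortest Δλ = 110.6° (east) — crosses 180°.
Leg 5: -148.3° → +151.5°, shortest Δλ = -60.2° (west) — crosses 180°.
Total crossings: 2.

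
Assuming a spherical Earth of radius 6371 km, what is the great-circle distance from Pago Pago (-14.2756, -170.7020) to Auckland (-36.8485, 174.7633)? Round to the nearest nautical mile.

Δλ = 174.7633 − -170.7020 = 345.4653°; wrapped into (−180°, 180°]: -14.5347°.
Δφ = -36.8485 − -14.2756 = -22.5729°.
a = sin²(Δφ/2) + cos φ₁ · cos φ₂ · sin²(Δλ/2) = 0.050714.
c = 2·atan2(√a, √(1−a)) = 0.45429 rad → d = 6371·c ≈ 2894.29 km ≈ 1562.79 nmi.

1563 nmi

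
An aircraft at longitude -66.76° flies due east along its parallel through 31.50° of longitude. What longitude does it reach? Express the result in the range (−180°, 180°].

-35.26°

Start at -66.76°; shift +31.50° → -35.26°.
-35.26° already lies in (−180°, 180°].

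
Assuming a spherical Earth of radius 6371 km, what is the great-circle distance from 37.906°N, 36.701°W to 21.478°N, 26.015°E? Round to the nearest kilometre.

Δλ = 26.015 − -36.701 = 62.716°.
Δφ = 21.478 − 37.906 = -16.428°.
a = sin²(Δφ/2) + cos φ₁ · cos φ₂ · sin²(Δλ/2) = 0.219241.
c = 2·atan2(√a, √(1−a)) = 0.97458 rad → d = 6371·c ≈ 6209.03 km.

6209 km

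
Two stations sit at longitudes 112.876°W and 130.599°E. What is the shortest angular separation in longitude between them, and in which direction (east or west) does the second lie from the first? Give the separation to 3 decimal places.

Raw difference: 130.599 − -112.876 = 243.475°.
Normalise into (−180°, 180°]: 243.475° − 360° = -116.525°.
Negative ⇒ the second point lies to the west; separation 116.525°.

116.525° west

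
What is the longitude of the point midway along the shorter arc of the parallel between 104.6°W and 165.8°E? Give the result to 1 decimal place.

149.4°W

Signed shortest Δλ from -104.6° to +165.8° is -89.6°.
Midpoint longitude = -104.6° + (-89.6°)/2 = -104.6° − 44.8° = -149.4°.
(The naïve average (-104.6 + +165.8)/2 = 30.6° is on the wrong side of the globe.)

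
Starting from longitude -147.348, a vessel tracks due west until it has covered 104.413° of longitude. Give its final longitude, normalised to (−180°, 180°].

Start at -147.348°; shift −104.413° → -251.761°.
-251.761° lies outside (−180°, 180°]; add 360° → +108.239°.

+108.239°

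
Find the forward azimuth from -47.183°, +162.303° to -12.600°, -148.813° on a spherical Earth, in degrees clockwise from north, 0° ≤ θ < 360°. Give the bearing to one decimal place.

Δλ = -148.813 − 162.303 = -311.116°; wrapped into (−180°, 180°]: 48.884°.
θ = atan2( sin Δλ · cos φ₂ , cos φ₁ · sin φ₂ − sin φ₁ · cos φ₂ · cos Δλ )
  = atan2(0.73524, 0.32248) = 66.318° → normalised to [0°, 360°): 66.318°.

66.3°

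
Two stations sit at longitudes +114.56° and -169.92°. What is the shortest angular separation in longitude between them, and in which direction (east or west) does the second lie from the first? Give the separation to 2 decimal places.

75.52° east

Raw difference: -169.92 − 114.56 = -284.48°.
Normalise into (−180°, 180°]: -284.48° + 360° = 75.52°.
Positive ⇒ the second point lies to the east; separation 75.52°.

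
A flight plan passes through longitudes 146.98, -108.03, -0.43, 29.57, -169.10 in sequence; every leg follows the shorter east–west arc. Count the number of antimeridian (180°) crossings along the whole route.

2

Leg 1: +146.98° → -108.03°, shortest Δλ = 104.99° (east) — crosses 180°.
Leg 2: -108.03° → -0.43°, shortest Δλ = 107.6° (east) — does not cross 180°.
Leg 3: -0.43° → +29.57°, shortest Δλ = 30.0° (east) — does not cross 180°.
Leg 4: +29.57° → -169.10°, shortest Δλ = 161.33° (east) — crosses 180°.
Total crossings: 2.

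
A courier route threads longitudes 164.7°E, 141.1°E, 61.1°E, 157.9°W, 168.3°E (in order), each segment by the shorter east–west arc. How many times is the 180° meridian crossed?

Leg 1: +164.7° → +141.1°, shortest Δλ = -23.6° (west) — does not cross 180°.
Leg 2: +141.1° → +61.1°, shortest Δλ = -80.0° (west) — does not cross 180°.
Leg 3: +61.1° → -157.9°, shortest Δλ = 141.0° (east) — crosses 180°.
Leg 4: -157.9° → +168.3°, shortest Δλ = -33.8° (west) — crosses 180°.
Total crossings: 2.

2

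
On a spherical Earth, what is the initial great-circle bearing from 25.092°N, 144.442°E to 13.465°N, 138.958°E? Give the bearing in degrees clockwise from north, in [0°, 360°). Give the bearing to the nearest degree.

Δλ = 138.958 − 144.442 = -5.484°.
θ = atan2( sin Δλ · cos φ₂ , cos φ₁ · sin φ₂ − sin φ₁ · cos φ₂ · cos Δλ )
  = atan2(-0.09294, -0.19965) = -155.037° → normalised to [0°, 360°): 204.963°.

205°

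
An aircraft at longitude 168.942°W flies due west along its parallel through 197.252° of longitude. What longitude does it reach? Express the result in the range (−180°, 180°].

Start at -168.942°; shift −197.252° → -366.194°.
-366.194° lies outside (−180°, 180°]; add 360° → -6.194°.

6.194°W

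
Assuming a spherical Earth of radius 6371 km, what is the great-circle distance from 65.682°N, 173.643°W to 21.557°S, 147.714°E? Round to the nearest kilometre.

Δλ = 147.714 − -173.643 = 321.357°; wrapped into (−180°, 180°]: -38.643°.
Δφ = -21.557 − 65.682 = -87.239°.
a = sin²(Δφ/2) + cos φ₁ · cos φ₂ · sin²(Δλ/2) = 0.517843.
c = 2·atan2(√a, √(1−a)) = 1.60649 rad → d = 6371·c ≈ 10234.95 km.

10235 km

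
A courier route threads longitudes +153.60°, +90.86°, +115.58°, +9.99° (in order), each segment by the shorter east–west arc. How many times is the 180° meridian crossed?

0

Leg 1: +153.60° → +90.86°, shortest Δλ = -62.74° (west) — does not cross 180°.
Leg 2: +90.86° → +115.58°, shortest Δλ = 24.72° (east) — does not cross 180°.
Leg 3: +115.58° → +9.99°, shortest Δλ = -105.59° (west) — does not cross 180°.
Total crossings: 0.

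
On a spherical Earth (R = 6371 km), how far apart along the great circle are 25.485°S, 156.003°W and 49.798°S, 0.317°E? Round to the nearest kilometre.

Δλ = 0.317 − -156.003 = 156.320°.
Δφ = -49.798 − -25.485 = -24.313°.
a = sin²(Δφ/2) + cos φ₁ · cos φ₂ · sin²(Δλ/2) = 0.602493.
c = 2·atan2(√a, √(1−a)) = 1.77724 rad → d = 6371·c ≈ 11322.83 km.

11323 km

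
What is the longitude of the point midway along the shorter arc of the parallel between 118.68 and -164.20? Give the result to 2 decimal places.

Signed shortest Δλ from +118.68° to -164.20° is +77.12°.
Midpoint longitude = +118.68° + (+77.12°)/2 = +118.68° + 38.56° = +157.24°.
(The naïve average (+118.68 + -164.20)/2 = -22.76° is on the wrong side of the globe.)

+157.24°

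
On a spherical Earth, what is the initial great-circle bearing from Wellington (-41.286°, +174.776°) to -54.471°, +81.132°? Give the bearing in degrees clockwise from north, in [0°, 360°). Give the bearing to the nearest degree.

Δλ = 81.132 − 174.776 = -93.644°.
θ = atan2( sin Δλ · cos φ₂ , cos φ₁ · sin φ₂ − sin φ₁ · cos φ₂ · cos Δλ )
  = atan2(-0.57994, -0.63590) = -137.635° → normalised to [0°, 360°): 222.365°.

222°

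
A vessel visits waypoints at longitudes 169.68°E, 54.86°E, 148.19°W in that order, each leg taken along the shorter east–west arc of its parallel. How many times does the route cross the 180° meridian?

Leg 1: +169.68° → +54.86°, shortest Δλ = -114.82° (west) — does not cross 180°.
Leg 2: +54.86° → -148.19°, shortest Δλ = 156.95° (east) — crosses 180°.
Total crossings: 1.

1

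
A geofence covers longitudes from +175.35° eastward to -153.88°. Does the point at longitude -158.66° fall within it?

Yes

Band width going east from +175.35° to -153.88°: ((-153.88 − 175.35) mod 360) = 30.77°.
Offset of -158.66° east of the west edge: ((-158.66 − 175.35) mod 360) = 25.99°.
25.99° ≤ 30.77° ⇒ inside.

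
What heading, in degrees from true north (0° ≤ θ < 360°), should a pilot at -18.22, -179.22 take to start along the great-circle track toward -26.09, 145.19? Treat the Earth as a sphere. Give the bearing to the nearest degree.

250°

Δλ = 145.19 − -179.22 = 324.41°; wrapped into (−180°, 180°]: -35.59°.
θ = atan2( sin Δλ · cos φ₂ , cos φ₁ · sin φ₂ − sin φ₁ · cos φ₂ · cos Δλ )
  = atan2(-0.52268, -0.18938) = -109.917° → normalised to [0°, 360°): 250.083°.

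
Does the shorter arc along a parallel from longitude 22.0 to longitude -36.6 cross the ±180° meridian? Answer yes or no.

Signed shortest Δλ = ((-36.6 − 22.0 + 180) mod 360) − 180 = -58.6°.
Going west by 58.6° from +22.0° reaches -36.6° without touching 180°.

No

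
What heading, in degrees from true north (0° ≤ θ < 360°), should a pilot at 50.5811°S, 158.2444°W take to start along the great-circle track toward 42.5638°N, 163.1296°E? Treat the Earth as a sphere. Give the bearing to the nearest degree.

Δλ = 163.1296 − -158.2444 = 321.3740°; wrapped into (−180°, 180°]: -38.6260°.
θ = atan2( sin Δλ · cos φ₂ , cos φ₁ · sin φ₂ − sin φ₁ · cos φ₂ · cos Δλ )
  = atan2(-0.45976, 0.87402) = -27.746° → normalised to [0°, 360°): 332.254°.

332°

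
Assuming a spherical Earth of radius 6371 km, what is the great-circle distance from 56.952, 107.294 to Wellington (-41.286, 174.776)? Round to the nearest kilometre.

Δλ = 174.776 − 107.294 = 67.482°.
Δφ = -41.286 − 56.952 = -98.238°.
a = sin²(Δφ/2) + cos φ₁ · cos φ₂ · sin²(Δλ/2) = 0.698066.
c = 2·atan2(√a, √(1−a)) = 1.97810 rad → d = 6371·c ≈ 12602.46 km.

12602 km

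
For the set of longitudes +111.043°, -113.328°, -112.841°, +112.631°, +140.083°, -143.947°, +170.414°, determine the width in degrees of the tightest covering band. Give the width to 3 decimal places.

136.116°

Sort the longitudes: -143.947°, -113.328°, -112.841°, +111.043°, +112.631°, +140.083°, +170.414°.
Eastward gaps between consecutive values (wrapping around): 30.619°, 0.487°, 223.884°, 1.588°, 27.452°, 30.331°, 45.639°.
Largest gap = 223.884° ⇒ minimal covering band is its complement: 360° − 223.884° = 136.116°.
Band runs from +111.043° eastward to -112.841°, crossing the antimeridian.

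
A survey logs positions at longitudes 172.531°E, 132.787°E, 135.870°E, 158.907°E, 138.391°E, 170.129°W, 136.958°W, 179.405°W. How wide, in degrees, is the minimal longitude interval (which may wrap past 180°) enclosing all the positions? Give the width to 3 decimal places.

90.255°

Sort the longitudes: -179.405°, -170.129°, -136.958°, +132.787°, +135.870°, +138.391°, +158.907°, +172.531°.
Eastward gaps between consecutive values (wrapping around): 9.276°, 33.171°, 269.745°, 3.083°, 2.521°, 20.516°, 13.624°, 8.064°.
Largest gap = 269.745° ⇒ minimal covering band is its complement: 360° − 269.745° = 90.255°.
Band runs from +132.787° eastward to -136.958°, crossing the antimeridian.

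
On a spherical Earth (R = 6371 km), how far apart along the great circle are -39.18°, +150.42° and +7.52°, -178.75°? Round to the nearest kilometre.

6087 km

Δλ = -178.75 − 150.42 = -329.17°; wrapped into (−180°, 180°]: 30.83°.
Δφ = 7.52 − -39.18 = 46.70°.
a = sin²(Δφ/2) + cos φ₁ · cos φ₂ · sin²(Δλ/2) = 0.211388.
c = 2·atan2(√a, √(1−a)) = 0.95547 rad → d = 6371·c ≈ 6087.31 km.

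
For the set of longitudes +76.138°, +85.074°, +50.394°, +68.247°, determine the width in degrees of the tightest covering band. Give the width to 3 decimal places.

Sort the longitudes: +50.394°, +68.247°, +76.138°, +85.074°.
Eastward gaps between consecutive values (wrapping around): 17.853°, 7.891°, 8.936°, 325.320°.
Largest gap = 325.320° ⇒ minimal covering band is its complement: 360° − 325.320° = 34.680°.
Band runs from +50.394° eastward to +85.074°.

34.680°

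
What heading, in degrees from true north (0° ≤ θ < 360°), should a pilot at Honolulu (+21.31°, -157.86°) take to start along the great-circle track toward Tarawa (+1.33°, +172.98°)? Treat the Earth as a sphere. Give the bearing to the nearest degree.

239°

Δλ = 172.98 − -157.86 = 330.84°; wrapped into (−180°, 180°]: -29.16°.
θ = atan2( sin Δλ · cos φ₂ , cos φ₁ · sin φ₂ − sin φ₁ · cos φ₂ · cos Δλ )
  = atan2(-0.48712, -0.29565) = -121.255° → normalised to [0°, 360°): 238.745°.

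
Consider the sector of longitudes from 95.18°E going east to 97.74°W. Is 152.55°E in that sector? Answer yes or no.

Band width going east from +95.18° to -97.74°: ((-97.74 − 95.18) mod 360) = 167.08°.
Offset of +152.55° east of the west edge: ((152.55 − 95.18) mod 360) = 57.37°.
57.37° ≤ 167.08° ⇒ inside.

Yes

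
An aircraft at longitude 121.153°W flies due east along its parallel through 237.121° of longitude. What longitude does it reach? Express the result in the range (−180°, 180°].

Start at -121.153°; shift +237.121° → +115.968°.
+115.968° already lies in (−180°, 180°].

115.968°E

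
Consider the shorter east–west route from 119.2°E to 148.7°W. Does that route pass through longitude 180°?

Naïve |-148.7 − 119.2| = 267.9° > 180°, so the shorter arc goes the other way round — across 180°.
Signed shortest Δλ = ((-148.7 − 119.2 + 180) mod 360) − 180 = 92.1°.
Going east by 92.1° from +119.2° passes through 180° before reaching -148.7°.

Yes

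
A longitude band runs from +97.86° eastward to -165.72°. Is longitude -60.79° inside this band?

Band width going east from +97.86° to -165.72°: ((-165.72 − 97.86) mod 360) = 96.42°.
Offset of -60.79° east of the west edge: ((-60.79 − 97.86) mod 360) = 201.35°.
201.35° > 96.42° ⇒ outside.

No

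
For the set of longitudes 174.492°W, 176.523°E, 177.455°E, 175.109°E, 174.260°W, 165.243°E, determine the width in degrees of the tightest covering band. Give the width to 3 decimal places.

20.497°

Sort the longitudes: -174.492°, -174.260°, +165.243°, +175.109°, +176.523°, +177.455°.
Eastward gaps between consecutive values (wrapping around): 0.232°, 339.503°, 9.866°, 1.414°, 0.932°, 8.053°.
Largest gap = 339.503° ⇒ minimal covering band is its complement: 360° − 339.503° = 20.497°.
Band runs from +165.243° eastward to -174.260°, crossing the antimeridian.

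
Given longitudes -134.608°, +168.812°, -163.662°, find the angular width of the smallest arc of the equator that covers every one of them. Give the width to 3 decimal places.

Sort the longitudes: -163.662°, -134.608°, +168.812°.
Eastward gaps between consecutive values (wrapping around): 29.054°, 303.420°, 27.526°.
Largest gap = 303.420° ⇒ minimal covering band is its complement: 360° − 303.420° = 56.580°.
Band runs from +168.812° eastward to -134.608°, crossing the antimeridian.

56.580°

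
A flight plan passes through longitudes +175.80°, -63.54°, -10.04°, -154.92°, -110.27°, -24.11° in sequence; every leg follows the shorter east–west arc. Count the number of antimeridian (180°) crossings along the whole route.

1

Leg 1: +175.80° → -63.54°, shortest Δλ = 120.66° (east) — crosses 180°.
Leg 2: -63.54° → -10.04°, shortest Δλ = 53.5° (east) — does not cross 180°.
Leg 3: -10.04° → -154.92°, shortest Δλ = -144.88° (west) — does not cross 180°.
Leg 4: -154.92° → -110.27°, shortest Δλ = 44.65° (east) — does not cross 180°.
Leg 5: -110.27° → -24.11°, shortest Δλ = 86.16° (east) — does not cross 180°.
Total crossings: 1.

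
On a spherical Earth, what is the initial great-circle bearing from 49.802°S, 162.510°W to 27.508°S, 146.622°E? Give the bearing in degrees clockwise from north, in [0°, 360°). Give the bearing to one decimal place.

Δλ = 146.622 − -162.510 = 309.132°; wrapped into (−180°, 180°]: -50.868°.
θ = atan2( sin Δλ · cos φ₂ , cos φ₁ · sin φ₂ − sin φ₁ · cos φ₂ · cos Δλ )
  = atan2(-0.68800, 0.12945) = -79.344° → normalised to [0°, 360°): 280.656°.

280.7°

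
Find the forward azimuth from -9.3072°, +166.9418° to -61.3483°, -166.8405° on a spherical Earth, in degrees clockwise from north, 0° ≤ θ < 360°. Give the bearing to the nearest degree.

165°

Δλ = -166.8405 − 166.9418 = -333.7823°; wrapped into (−180°, 180°]: 26.2177°.
θ = atan2( sin Δλ · cos φ₂ , cos φ₁ · sin φ₂ − sin φ₁ · cos φ₂ · cos Δλ )
  = atan2(0.21183, -0.79643) = 165.106° → normalised to [0°, 360°): 165.106°.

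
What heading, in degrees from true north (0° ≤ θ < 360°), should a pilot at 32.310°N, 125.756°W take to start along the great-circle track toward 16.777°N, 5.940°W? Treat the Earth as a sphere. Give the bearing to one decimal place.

Δλ = -5.940 − -125.756 = 119.816°.
θ = atan2( sin Δλ · cos φ₂ , cos φ₁ · sin φ₂ − sin φ₁ · cos φ₂ · cos Δλ )
  = atan2(0.83070, 0.49841) = 59.037° → normalised to [0°, 360°): 59.037°.

59.0°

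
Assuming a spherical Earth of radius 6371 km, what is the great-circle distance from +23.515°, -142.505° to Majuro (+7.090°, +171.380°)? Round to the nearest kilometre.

5243 km

Δλ = 171.380 − -142.505 = 313.885°; wrapped into (−180°, 180°]: -46.115°.
Δφ = 7.090 − 23.515 = -16.425°.
a = sin²(Δφ/2) + cos φ₁ · cos φ₂ · sin²(Δλ/2) = 0.159984.
c = 2·atan2(√a, √(1−a)) = 0.82299 rad → d = 6371·c ≈ 5243.27 km.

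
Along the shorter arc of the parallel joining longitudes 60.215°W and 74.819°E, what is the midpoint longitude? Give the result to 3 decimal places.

7.302°E

Signed shortest Δλ from -60.215° to +74.819° is +135.034°.
Midpoint longitude = -60.215° + (+135.034°)/2 = -60.215° + 67.517° = +7.302°.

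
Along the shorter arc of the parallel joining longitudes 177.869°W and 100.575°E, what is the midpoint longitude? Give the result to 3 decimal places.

Signed shortest Δλ from -177.869° to +100.575° is -81.556°.
Midpoint longitude = -177.869° + (-81.556°)/2 = -177.869° − 40.778° = -218.647°.
Normalise into (−180°, 180°]: +141.353°.
(The naïve average (-177.869 + +100.575)/2 = -38.647° is on the wrong side of the globe.)

141.353°E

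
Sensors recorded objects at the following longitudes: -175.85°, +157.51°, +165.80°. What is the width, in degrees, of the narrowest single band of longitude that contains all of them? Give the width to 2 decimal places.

Sort the longitudes: -175.85°, +157.51°, +165.80°.
Eastward gaps between consecutive values (wrapping around): 333.36°, 8.29°, 18.35°.
Largest gap = 333.36° ⇒ minimal covering band is its complement: 360° − 333.36° = 26.64°.
Band runs from +157.51° eastward to -175.85°, crossing the antimeridian.

26.64°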